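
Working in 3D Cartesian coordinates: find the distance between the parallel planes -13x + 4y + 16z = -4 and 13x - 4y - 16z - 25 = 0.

1

Divide the second equation by -1 to match normals: -13x + 4y + 16z = -25.
Both planes have normal n = (-13, 4, 16), |n| = 21. Any point on the first plane is at distance |(-25) − (-4)|/|n| = 21/21 = 1 from the second.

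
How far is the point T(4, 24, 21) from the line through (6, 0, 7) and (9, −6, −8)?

A direction vector is d = (3, −6, −15).
AP = (−2, 24, 14), and AP × d = (−276, 12, −60).
|AP × d|² = 79920 and |d|² = 270, so the distance is √(79920/270) = √296 = 2√74.

2√74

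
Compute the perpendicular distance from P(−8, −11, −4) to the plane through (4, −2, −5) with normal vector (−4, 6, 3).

3√61/61

The plane has equation n·(r − (4, −2, −5)) = 0, i.e. n·r = -43.
n = (−4, 6, 3); n·P − (-43) = -3; |n| = √61; distance = 3/√61.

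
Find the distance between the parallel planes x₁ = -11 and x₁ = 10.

21

With common normal n = (1, 0, 0) (|n| = 1), the distance is |(-11) − 10|/|n| = 21/1 = 21.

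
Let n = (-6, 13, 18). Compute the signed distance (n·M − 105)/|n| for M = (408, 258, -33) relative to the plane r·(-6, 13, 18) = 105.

n·M − 105 = 207.
|n| = 23, so the signed distance is 207/23 = 9.

9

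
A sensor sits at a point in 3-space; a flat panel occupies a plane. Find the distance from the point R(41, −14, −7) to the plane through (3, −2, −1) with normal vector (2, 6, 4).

The plane has equation n·(r − (3, −2, −1)) = 0, i.e. n·r = -10.
n = (2, 6, 4); n·P − (-10) = -20; |n| = 2√14; distance = 20/(2√14) = 10/√14.

5√14/7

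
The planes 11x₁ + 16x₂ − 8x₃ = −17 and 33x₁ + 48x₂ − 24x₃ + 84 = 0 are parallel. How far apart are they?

11/21

Divide the second equation by 3 to match normals: 11x₁ + 16x₂ − 8x₃ = -28.
Both planes have normal n = (11, 16, −8), |n| = 21. Any point on the first plane is at distance |(-28) − (-17)|/|n| = 11/21 from the second.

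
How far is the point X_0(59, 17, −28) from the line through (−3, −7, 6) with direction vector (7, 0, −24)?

Direction vector d = (7, 0, −24).
AP = (62, 24, −34); AP·d = 1250, |AP|² = 5576, |d|² = 625.
distance² = |AP|² − (AP·d)²/|d|² = 5576 − 1562500/625 = 3076, so the distance is 2√769.

2√769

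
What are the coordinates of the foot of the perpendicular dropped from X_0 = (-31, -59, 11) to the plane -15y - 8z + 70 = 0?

(-31, -14, 35)

n = (0, -15, -8), |n|² = 289, and n·X_0 − (-70) = 867.
t = 867/289 = 3, so the foot is X_0 − t·n = (-31, -59, 11) − 3·(0, -15, -8) = (-31, -14, 35).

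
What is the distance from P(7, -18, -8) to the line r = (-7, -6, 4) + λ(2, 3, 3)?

6√11

Direction vector d = (2, 3, 3).
AP = (14, -12, -12), and AP × d = (0, -66, 66).
|AP × d|² = 8712 and |d|² = 22, so the distance is √(8712/22) = √396 = 6√11.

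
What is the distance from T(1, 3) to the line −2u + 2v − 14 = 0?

d = |(-2)·1 + 2·3 − 14| / √(4 + 4) = |-10|/(2√2) = 5/√2.

5√2/2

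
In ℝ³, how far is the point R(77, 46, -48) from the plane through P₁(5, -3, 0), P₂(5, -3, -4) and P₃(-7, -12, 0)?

P₁P₂ = (0, 0, -4) and P₁P₃ = (-12, -9, 0), so a normal is n = P₁P₂ × P₁P₃ = (-36, 48, 0).
Then n·(77, 46, -48) - (-324) = -240.
|n| = √(1296 + 2304 + 0) = 60, so the distance is |-240|/60 = 4.

4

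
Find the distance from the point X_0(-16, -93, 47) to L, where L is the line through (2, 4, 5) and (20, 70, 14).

3√337

A direction vector is d = (18, 66, 9).
AP = (-18, -97, 42), and AP × d = (-3645, 918, 558).
|AP × d|² = 14440113 and |d|² = 4761, so the distance is √(14440113/4761) = √3033 = 3√337.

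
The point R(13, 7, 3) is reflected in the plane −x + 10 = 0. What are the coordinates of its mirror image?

With n = (−1, 0, 0), the signed offset is (n·R − (-10))/|n|² = -3/1 = -3.
R' = R − 2t·n = (13, 7, 3) − (-6)·(−1, 0, 0) = (7, 7, 3).

(7, 7, 3)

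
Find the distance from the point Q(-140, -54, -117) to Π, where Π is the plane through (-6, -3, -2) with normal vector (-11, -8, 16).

The plane has equation n·(r − (-6, -3, -2)) = 0, i.e. n·r = 58.
d = |(-11)·(-140) + (-8)·(-54) + 16·(-117) − 58| / √(121 + 64 + 256) = |42| / 21 = 2.

2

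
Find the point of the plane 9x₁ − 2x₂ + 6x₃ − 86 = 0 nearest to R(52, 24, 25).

The perpendicular from R has direction n = (9, −2, 6): r = (52, 24, 25) + t(9, −2, 6).
Substitute into the plane: n·(R + tn) = 86 gives 570 + 121t = 86, so t = -4.
Foot = (52, 24, 25) + (-4)·(9, −2, 6) = (16, 32, 1).

(16, 32, 1)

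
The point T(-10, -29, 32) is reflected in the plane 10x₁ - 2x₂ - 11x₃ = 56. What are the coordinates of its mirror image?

n = (10, -2, -11), |n|² = 225, n·T − 56 = -450, so t = -450/225 = -2.
Foot F = T − (-2)·n = (10, -33, 10); the reflection is 2F − T = (30, -37, -12).

(30, -37, -12)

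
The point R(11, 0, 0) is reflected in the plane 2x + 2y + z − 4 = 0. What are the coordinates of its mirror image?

(3, -8, -4)

n = (2, 2, 1), |n|² = 9, n·R − 4 = 18, so t = 18/9 = 2.
Foot F = R − 2·n = (7, −4, −2); the reflection is 2F − R = (3, −8, −4).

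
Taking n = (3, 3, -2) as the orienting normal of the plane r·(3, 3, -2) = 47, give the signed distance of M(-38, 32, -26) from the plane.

n·M − 47 = -13.
|n| = √22, so the signed distance is -13√22/22.

-13√22/22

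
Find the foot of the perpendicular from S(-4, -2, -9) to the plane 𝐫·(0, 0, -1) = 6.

n = (0, 0, -1), |n|² = 1, and n·S − 6 = 3.
t = 3/1 = 3, so the foot is S − t·n = (-4, -2, -9) − 3·(0, 0, -1) = (-4, -2, -6).

(-4, -2, -6)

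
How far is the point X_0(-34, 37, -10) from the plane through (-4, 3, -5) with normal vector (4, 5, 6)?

20√77/77

The plane has equation n·(r − (-4, 3, -5)) = 0, i.e. n·r = -31.
Then n·(-34, 37, -10) - (-31) = 20.
|n| = √(16 + 25 + 36) = √77, so the distance is |20|/√77 = 20√77/77.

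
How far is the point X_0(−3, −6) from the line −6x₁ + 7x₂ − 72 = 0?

96/√85

The normal to the line is n = (−6, 7) with |n| = √85.
|n·X_0 − 72| = |-24 − 72| = 96, so the distance is 96/√85.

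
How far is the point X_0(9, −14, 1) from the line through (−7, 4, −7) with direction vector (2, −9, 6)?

Direction vector d = (2, −9, 6).
AP = (16, −18, 8), and AP × d = (−36, −80, −108).
|AP × d|² = 19360 and |d|² = 121, so the distance is √(19360/121) = √160 = 4√10.

4√10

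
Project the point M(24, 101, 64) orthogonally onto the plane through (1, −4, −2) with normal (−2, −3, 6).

(178/7, 722/7, 418/7)

The perpendicular from M has direction n = (−2, −3, 6): r = (24, 101, 64) + μ(−2, −3, 6).
Substitute into the plane: n·(M + μn) = -2 gives 33 + 49μ = -2, so μ = -5/7.
Foot = (24, 101, 64) + (-5/7)·(−2, −3, 6) = (178/7, 722/7, 418/7).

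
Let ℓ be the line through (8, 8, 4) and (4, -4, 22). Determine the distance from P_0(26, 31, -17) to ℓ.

√205

A direction vector is d = (-4, -12, 18).
AP = (18, 23, -21); AP·d = -726, |AP|² = 1294, |d|² = 484.
distance² = |AP|² − (AP·d)²/|d|² = 1294 − 527076/484 = 205, so the distance is √205.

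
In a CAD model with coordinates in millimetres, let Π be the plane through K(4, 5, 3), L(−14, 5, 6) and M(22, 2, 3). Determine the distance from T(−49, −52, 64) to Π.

29√73/73

KL = (−18, 0, 3) and KM = (18, −3, 0), so a normal is n = KL × KM = (9, 54, 54).
d = |9·(-49) + 54·(-52) + 54·64 − 468| / √(81 + 2916 + 2916) = |-261| / (9√73) = 29/√73.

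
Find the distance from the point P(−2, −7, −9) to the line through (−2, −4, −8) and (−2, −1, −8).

1

A direction vector is d = (0, 3, 0).
AP = (0, −3, −1), and AP × d = (3, 0, 0).
|AP × d|² = 9 and |d|² = 9, so the distance is √(9/9) = √1 = 1.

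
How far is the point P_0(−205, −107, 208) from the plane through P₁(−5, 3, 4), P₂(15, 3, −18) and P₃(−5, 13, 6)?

4

P₁P₂ = (20, 0, −22) and P₁P₃ = (0, 10, 2), so a normal is n = P₁P₂ × P₁P₃ = (220, −40, 200).
Then n·(−205, −107, 208) − (−420) = 1200.
|n| = √(48400 + 1600 + 40000) = 300, so the distance is |1200|/300 = 4.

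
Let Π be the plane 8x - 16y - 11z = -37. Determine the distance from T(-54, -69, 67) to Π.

4/3

d = |8·(-54) + (-16)·(-69) + (-11)·67 − (-37)| / √(64 + 256 + 121) = |-28| / 21 = 4/3.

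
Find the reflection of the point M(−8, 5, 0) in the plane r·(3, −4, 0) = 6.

(4, -11, 0)

n = (3, −4, 0), |n|² = 25, n·M − 6 = -50, so t = -50/25 = -2.
Foot F = M − (-2)·n = (−2, −3, 0); the reflection is 2F − M = (4, −11, 0).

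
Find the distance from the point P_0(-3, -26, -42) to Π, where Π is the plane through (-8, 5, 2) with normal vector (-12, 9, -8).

13/17

The plane has equation n·(r − (-8, 5, 2)) = 0, i.e. n·r = 125.
Then n·(-3, -26, -42) - 125 = 13.
|n| = √(144 + 81 + 64) = 17, so the distance is |13|/17 = 13/17.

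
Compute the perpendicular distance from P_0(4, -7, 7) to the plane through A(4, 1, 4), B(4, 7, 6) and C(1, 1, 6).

17√14/14

AB = (0, 6, 2) and AC = (-3, 0, 2), so a normal is n = AB × AC = (12, -6, 18).
d = |12·4 + (-6)·(-7) + 18·7 − 114| / √(144 + 36 + 324) = |102| / (6√14) = 17√14/14.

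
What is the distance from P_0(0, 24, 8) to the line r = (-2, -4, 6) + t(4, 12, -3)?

Direction vector d = (4, 12, -3).
AP = (2, 28, 2); AP·d = 338, |AP|² = 792, |d|² = 169.
distance² = |AP|² − (AP·d)²/|d|² = 792 − 114244/169 = 116, so the distance is 2√29.

2√29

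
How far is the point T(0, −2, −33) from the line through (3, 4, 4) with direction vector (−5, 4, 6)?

√721

Direction vector d = (−5, 4, 6).
AP = (−3, −6, −37), and AP × d = (112, 203, −42).
|AP × d|² = 55517 and |d|² = 77, so the distance is √(55517/77) = √721.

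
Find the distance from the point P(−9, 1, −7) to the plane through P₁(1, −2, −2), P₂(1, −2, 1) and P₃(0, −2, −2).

P₁P₂ = (0, 0, 3) and P₁P₃ = (−1, 0, 0), so a normal is n = P₁P₂ × P₁P₃ = (0, −3, 0).
n = (0, −3, 0); n·P − 6 = -9; |n| = 3; distance = 9/3 = 3.

3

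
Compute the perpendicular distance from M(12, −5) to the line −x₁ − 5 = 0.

d = |(-1)·12 + 0·(-5) − 5| / √(1 + 0) = |-17|/1 = 17.

17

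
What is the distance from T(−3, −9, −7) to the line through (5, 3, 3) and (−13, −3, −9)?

A direction vector is d = (−18, −6, −12).
AP = (−8, −12, −10), and AP × d = (84, 84, −168).
|AP × d|² = 42336 and |d|² = 504, so the distance is √(42336/504) = √84 = 2√21.

2√21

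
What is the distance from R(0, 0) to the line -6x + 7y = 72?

72√85/85

The normal to the line is n = (-6, 7) with |n| = √85.
|n·R − 72| = |0 − 72| = 72, so the distance is 72/√85.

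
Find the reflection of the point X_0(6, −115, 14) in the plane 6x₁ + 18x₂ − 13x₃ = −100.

With n = (6, 18, −13), the signed offset is (n·X_0 − (-100))/|n|² = -2116/529 = -4.
X_0' = X_0 − 2t·n = (6, −115, 14) − (-8)·(6, 18, −13) = (54, 29, −90).

(54, 29, -90)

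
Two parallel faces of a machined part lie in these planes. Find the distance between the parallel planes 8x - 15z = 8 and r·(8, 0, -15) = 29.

With common normal n = (8, 0, -15) (|n| = 17), the distance is |8 − 29|/|n| = 21/17.

21/17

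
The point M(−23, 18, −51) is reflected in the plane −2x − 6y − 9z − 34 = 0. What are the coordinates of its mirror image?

n = (−2, −6, −9), |n|² = 121, n·M − 34 = 363, so t = 363/121 = 3.
Foot F = M − 3·n = (−17, 36, −24); the reflection is 2F − M = (−11, 54, 3).

(-11, 54, 3)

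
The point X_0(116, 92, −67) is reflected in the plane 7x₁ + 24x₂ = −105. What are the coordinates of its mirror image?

With n = (7, 24, 0), the signed offset is (n·X_0 − (-105))/|n|² = 3125/625 = 5.
X_0' = X_0 − 2t·n = (116, 92, −67) − 10·(7, 24, 0) = (46, −148, −67).

(46, -148, -67)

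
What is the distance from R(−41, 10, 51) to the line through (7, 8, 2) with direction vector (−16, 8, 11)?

2√185

Direction vector d = (−16, 8, 11).
AP = (−48, 2, 49); AP·d = 1323, |AP|² = 4709, |d|² = 441.
distance² = |AP|² − (AP·d)²/|d|² = 4709 − 1750329/441 = 740, so the distance is 2√185.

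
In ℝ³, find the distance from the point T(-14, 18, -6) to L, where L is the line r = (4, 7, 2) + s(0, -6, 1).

19

Direction vector d = (0, -6, 1).
AP = (-18, 11, -8), and AP × d = (-37, 18, 108).
|AP × d|² = 13357 and |d|² = 37, so the distance is √(13357/37) = √361 = 19.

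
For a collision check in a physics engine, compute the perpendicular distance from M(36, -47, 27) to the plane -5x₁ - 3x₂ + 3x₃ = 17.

25√43/43

Normal vector n = (-5, -3, 3), and n·(36, -47, 27) - 17 = 25.
|n| = √(25 + 9 + 9) = √43, so the distance is |25|/√43 = 25√43/43.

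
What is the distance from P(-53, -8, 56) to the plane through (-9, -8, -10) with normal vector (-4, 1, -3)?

The plane has equation n·(r − (-9, -8, -10)) = 0, i.e. n·r = 58.
Then n·(-53, -8, 56) - 58 = -22.
|n| = √(16 + 1 + 9) = √26, so the distance is |-22|/√26 = 11√26/13.

22/√26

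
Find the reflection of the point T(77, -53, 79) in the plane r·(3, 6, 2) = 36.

n = (3, 6, 2), |n|² = 49, n·T − 36 = 35, so t = 35/49 = 5/7.
Foot F = T − (5/7)·n = (524/7, -401/7, 543/7); the reflection is 2F − T = (509/7, -431/7, 533/7).

(509/7, -431/7, 533/7)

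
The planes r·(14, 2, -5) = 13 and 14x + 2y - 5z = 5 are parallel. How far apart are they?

Both planes have normal n = (14, 2, -5), |n| = 15. Any point on the first plane is at distance |5 − 13|/|n| = 8/15 from the second.

8/15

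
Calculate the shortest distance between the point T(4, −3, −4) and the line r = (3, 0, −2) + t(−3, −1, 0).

Direction vector d = (−3, −1, 0).
AP = (1, −3, −2), and AP × d = (−2, 6, −10).
|AP × d|² = 140 and |d|² = 10, so the distance is √(140/10) = √14.

√14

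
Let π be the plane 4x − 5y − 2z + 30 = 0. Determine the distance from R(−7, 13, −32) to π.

√5/15

Normal vector n = (4, −5, −2), and n·(−7, 13, −32) − (−30) = 1.
|n| = √(16 + 25 + 4) = 3√5, so the distance is |1|/(3√5) = √5/15.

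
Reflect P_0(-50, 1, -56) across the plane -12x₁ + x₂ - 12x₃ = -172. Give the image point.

(70, -9, 64)

n = (-12, 1, -12), |n|² = 289, n·P_0 − (-172) = 1445, so t = 1445/289 = 5.
Foot F = P_0 − 5·n = (10, -4, 4); the reflection is 2F − P_0 = (70, -9, 64).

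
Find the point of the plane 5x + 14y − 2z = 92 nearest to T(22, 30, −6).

(12, 2, -2)

n = (5, 14, −2), |n|² = 225, and n·T − 92 = 450.
t = 450/225 = 2, so the foot is T − t·n = (22, 30, −6) − 2·(5, 14, −2) = (12, 2, −2).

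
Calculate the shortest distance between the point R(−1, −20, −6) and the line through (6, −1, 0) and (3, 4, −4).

6√11

A direction vector is d = (−3, 5, −4).
AP = (−7, −19, −6); AP·d = -50, |AP|² = 446, |d|² = 50.
distance² = |AP|² − (AP·d)²/|d|² = 446 − 2500/50 = 396, so the distance is 6√11.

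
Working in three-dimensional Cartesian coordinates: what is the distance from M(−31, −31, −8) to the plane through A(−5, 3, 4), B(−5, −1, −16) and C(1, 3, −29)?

AB = (0, −4, −20) and AC = (6, 0, −33), so a normal is n = AB × AC = (132, −120, 24).
Then n·(−31, −31, −8) − (−924) = 360.
|n| = √(17424 + 14400 + 576) = 180, so the distance is |360|/180 = 2.

2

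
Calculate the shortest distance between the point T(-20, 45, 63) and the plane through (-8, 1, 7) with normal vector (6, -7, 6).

4

The plane has equation n·(r − (-8, 1, 7)) = 0, i.e. n·r = -13.
Then n·(-20, 45, 63) - (-13) = -44.
|n| = √(36 + 49 + 36) = 11, so the distance is |-44|/11 = 4.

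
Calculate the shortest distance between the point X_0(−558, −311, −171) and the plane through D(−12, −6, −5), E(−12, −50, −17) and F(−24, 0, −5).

DE = (0, −44, −12) and DF = (−12, 6, 0), so a normal is n = DE × DF = (72, 144, −528).
Then n·(−558, −311, −171) − 912 = 4416.
|n| = √(5184 + 20736 + 278784) = 552, so the distance is |4416|/552 = 8.

8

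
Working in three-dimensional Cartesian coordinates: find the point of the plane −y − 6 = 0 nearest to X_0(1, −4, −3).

n = (0, −1, 0), |n|² = 1, and n·X_0 − 6 = -2.
t = -2/1 = -2, so the foot is X_0 − t·n = (1, −4, −3) − (-2)·(0, −1, 0) = (1, −6, −3).

(1, -6, -3)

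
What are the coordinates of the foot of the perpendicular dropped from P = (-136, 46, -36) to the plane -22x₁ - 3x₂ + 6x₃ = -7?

n = (-22, -3, 6), |n|² = 529, and n·P − (-7) = 2645.
t = 2645/529 = 5, so the foot is P − t·n = (-136, 46, -36) − 5·(-22, -3, 6) = (-26, 61, -66).

(-26, 61, -66)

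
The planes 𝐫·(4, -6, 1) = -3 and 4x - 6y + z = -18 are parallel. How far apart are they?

15/√53

With common normal n = (4, -6, 1) (|n| = √53), the distance is |(-3) − (-18)|/|n| = 15/√53 = 15√53/53.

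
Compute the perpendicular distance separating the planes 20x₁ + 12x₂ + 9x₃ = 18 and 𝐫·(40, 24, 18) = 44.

4/25

Divide the second equation by 2 to match normals: 20x₁ + 12x₂ + 9x₃ = 22.
Both planes have normal n = (20, 12, 9), |n| = 25. Any point on the first plane is at distance |22 − 18|/|n| = 4/25 from the second.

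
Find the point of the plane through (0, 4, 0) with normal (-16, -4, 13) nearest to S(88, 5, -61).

The perpendicular from S has direction n = (-16, -4, 13): r = (88, 5, -61) + μ(-16, -4, 13).
Substitute into the plane: n·(S + μn) = -16 gives -2221 + 441μ = -16, so μ = 5.
Foot = (88, 5, -61) + 5·(-16, -4, 13) = (8, -15, 4).

(8, -15, 4)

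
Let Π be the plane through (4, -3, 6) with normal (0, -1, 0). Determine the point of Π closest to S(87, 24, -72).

The perpendicular from S has direction n = (0, -1, 0): r = (87, 24, -72) + t(0, -1, 0).
Substitute into the plane: n·(S + tn) = 3 gives -24 + 1t = 3, so t = 27.
Foot = (87, 24, -72) + 27·(0, -1, 0) = (87, -3, -72).

(87, -3, -72)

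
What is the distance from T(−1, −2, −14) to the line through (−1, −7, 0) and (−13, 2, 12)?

6√5

A direction vector is d = (−12, 9, 12).
AP = (0, 5, −14), and AP × d = (186, 168, 60).
|AP × d|² = 66420 and |d|² = 369, so the distance is √(66420/369) = √180 = 6√5.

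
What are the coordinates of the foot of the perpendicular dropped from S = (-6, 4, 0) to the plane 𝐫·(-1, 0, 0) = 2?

(-2, 4, 0)

n = (-1, 0, 0), |n|² = 1, and n·S − 2 = 4.
t = 4/1 = 4, so the foot is S − t·n = (-6, 4, 0) − 4·(-1, 0, 0) = (-2, 4, 0).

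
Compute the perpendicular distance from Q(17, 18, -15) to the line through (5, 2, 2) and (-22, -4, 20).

A direction vector is d = (-27, -6, 18).
AP = (12, 16, -17); AP·d = -726, |AP|² = 689, |d|² = 1089.
distance² = |AP|² − (AP·d)²/|d|² = 689 − 527076/1089 = 205, so the distance is √205.

√205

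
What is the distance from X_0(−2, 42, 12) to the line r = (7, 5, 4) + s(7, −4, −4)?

Direction vector d = (7, −4, −4).
AP = (−9, 37, 8), and AP × d = (−116, 20, −223).
|AP × d|² = 63585 and |d|² = 81, so the distance is √(63585/81) = √785.

√785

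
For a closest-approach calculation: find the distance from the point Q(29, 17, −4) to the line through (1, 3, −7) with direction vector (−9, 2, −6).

Direction vector d = (−9, 2, −6).
AP = (28, 14, 3), and AP × d = (−90, 141, 182).
|AP × d|² = 61105 and |d|² = 121, so the distance is √(61105/121) = √505.

√505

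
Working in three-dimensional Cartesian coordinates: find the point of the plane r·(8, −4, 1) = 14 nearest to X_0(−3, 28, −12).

(13, 20, -10)

n = (8, −4, 1), |n|² = 81, and n·X_0 − 14 = -162.
t = -162/81 = -2, so the foot is X_0 − t·n = (−3, 28, −12) − (-2)·(8, −4, 1) = (13, 20, −10).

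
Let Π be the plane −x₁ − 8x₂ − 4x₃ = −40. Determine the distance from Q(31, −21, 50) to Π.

23/9

Normal vector n = (−1, −8, −4), and n·(31, −21, 50) − (−40) = −23.
|n| = √(1 + 64 + 16) = 9, so the distance is |-23|/9 = 23/9.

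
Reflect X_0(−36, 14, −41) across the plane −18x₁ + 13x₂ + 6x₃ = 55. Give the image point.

(0, -12, -53)

n = (−18, 13, 6), |n|² = 529, n·X_0 − 55 = 529, so t = 529/529 = 1.
Foot F = X_0 − 1·n = (−18, 1, −47); the reflection is 2F − X_0 = (0, −12, −53).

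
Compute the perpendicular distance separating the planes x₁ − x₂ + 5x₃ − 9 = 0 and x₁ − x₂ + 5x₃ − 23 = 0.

14√3/9

Both planes have normal n = (1, −1, 5), |n| = 3√3. Any point on the first plane is at distance |23 − 9|/|n| = 14/(3√3) from the second.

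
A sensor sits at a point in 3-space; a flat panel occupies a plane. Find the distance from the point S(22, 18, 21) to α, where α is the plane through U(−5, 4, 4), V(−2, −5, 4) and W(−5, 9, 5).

10/√35

UV = (3, −9, 0) and UW = (0, 5, 1), so a normal is n = UV × UW = (−9, −3, 15).
Then n·(22, 18, 21) − 93 = −30.
|n| = √(81 + 9 + 225) = 3√35, so the distance is |-30|/(3√35) = 10/√35.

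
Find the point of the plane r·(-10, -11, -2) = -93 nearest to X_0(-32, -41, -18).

The perpendicular from X_0 has direction n = (-10, -11, -2): r = (-32, -41, -18) + t(-10, -11, -2).
Substitute into the plane: n·(X_0 + tn) = -93 gives 807 + 225t = -93, so t = -4.
Foot = (-32, -41, -18) + (-4)·(-10, -11, -2) = (8, 3, -10).

(8, 3, -10)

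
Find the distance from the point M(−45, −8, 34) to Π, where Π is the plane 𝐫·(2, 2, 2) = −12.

d = |2·(-45) + 2·(-8) + 2·34 − (-12)| / √(4 + 4 + 4) = |-26| / (2√3) = 13√3/3.

13/√3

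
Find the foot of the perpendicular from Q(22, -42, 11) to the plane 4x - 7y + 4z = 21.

The perpendicular from Q has direction n = (4, -7, 4): r = (22, -42, 11) + λ(4, -7, 4).
Substitute into the plane: n·(Q + λn) = 21 gives 426 + 81λ = 21, so λ = -5.
Foot = (22, -42, 11) + (-5)·(4, -7, 4) = (2, -7, -9).

(2, -7, -9)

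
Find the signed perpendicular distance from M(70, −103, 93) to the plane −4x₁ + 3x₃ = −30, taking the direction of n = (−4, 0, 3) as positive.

n·M − (-30) = 29.
|n| = 5, so the signed distance is 29/5.

29/5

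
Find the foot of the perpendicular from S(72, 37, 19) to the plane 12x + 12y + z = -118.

n = (12, 12, 1), |n|² = 289, and n·S − (-118) = 1445.
t = 1445/289 = 5, so the foot is S − t·n = (72, 37, 19) − 5·(12, 12, 1) = (12, -23, 14).

(12, -23, 14)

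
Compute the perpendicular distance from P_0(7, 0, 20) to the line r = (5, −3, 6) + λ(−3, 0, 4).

√109

Direction vector d = (−3, 0, 4).
AP = (2, 3, 14); AP·d = 50, |AP|² = 209, |d|² = 25.
distance² = |AP|² − (AP·d)²/|d|² = 209 − 2500/25 = 109, so the distance is √109.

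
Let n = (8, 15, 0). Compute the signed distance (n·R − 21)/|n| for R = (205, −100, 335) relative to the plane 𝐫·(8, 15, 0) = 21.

n·R − 21 = 119.
|n| = 17, so the signed distance is 119/17 = 7.

7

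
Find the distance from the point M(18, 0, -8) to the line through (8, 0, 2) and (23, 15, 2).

5√6

A direction vector is d = (15, 15, 0).
AP = (10, 0, -10), and AP × d = (150, -150, 150).
|AP × d|² = 67500 and |d|² = 450, so the distance is √(67500/450) = √150 = 5√6.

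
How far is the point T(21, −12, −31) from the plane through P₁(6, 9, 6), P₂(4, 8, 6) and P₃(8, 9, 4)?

10√6/3

P₁P₂ = (−2, −1, 0) and P₁P₃ = (2, 0, −2), so a normal is n = P₁P₂ × P₁P₃ = (2, −4, 2).
d = |2·21 + (-4)·(-12) + 2·(-31) − (-12)| / √(4 + 16 + 4) = |40| / (2√6) = 20/√6.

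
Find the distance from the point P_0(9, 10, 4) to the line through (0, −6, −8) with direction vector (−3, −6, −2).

2√10

Direction vector d = (−3, −6, −2).
AP = (9, 16, 12), and AP × d = (40, −18, −6).
|AP × d|² = 1960 and |d|² = 49, so the distance is √(1960/49) = √40 = 2√10.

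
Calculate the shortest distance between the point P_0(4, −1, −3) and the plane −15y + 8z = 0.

9/17

Normal vector n = (0, −15, 8), and n·(4, −1, −3) − 0 = −9.
|n| = √(0 + 225 + 64) = 17, so the distance is |-9|/17 = 9/17.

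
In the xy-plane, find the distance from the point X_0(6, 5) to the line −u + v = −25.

d = |(-1)·6 + 1·5 − (-25)| / √(1 + 1) = |24|/√2 = 12√2.

12√2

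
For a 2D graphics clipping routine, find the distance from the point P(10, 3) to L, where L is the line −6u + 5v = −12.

The normal to the line is n = (−6, 5) with |n| = √61.
|n·P − (-12)| = |-45 − (-12)| = 33, so the distance is 33/√61 = 33√61/61.

33√61/61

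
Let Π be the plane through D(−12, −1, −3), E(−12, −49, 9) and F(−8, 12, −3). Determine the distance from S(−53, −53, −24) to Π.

DE = (0, −48, 12) and DF = (4, 13, 0), so a normal is n = DE × DF = (−156, 48, 192).
Then n·(−53, −53, −24) − 1248 = −132.
|n| = √(24336 + 2304 + 36864) = 252, so the distance is |-132|/252 = 11/21.

11/21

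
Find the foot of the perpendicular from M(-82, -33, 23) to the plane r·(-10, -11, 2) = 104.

The perpendicular from M has direction n = (-10, -11, 2): r = (-82, -33, 23) + λ(-10, -11, 2).
Substitute into the plane: n·(M + λn) = 104 gives 1229 + 225λ = 104, so λ = -5.
Foot = (-82, -33, 23) + (-5)·(-10, -11, 2) = (-32, 22, 13).

(-32, 22, 13)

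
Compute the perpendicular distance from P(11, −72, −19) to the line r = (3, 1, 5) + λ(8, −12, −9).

√1345

Direction vector d = (8, −12, −9).
AP = (8, −73, −24), and AP × d = (369, −120, 488).
|AP × d|² = 388705 and |d|² = 289, so the distance is √(388705/289) = √1345.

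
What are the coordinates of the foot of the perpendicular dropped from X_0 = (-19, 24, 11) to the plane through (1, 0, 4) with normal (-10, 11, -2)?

(1, 2, 15)

The perpendicular from X_0 has direction n = (-10, 11, -2): r = (-19, 24, 11) + λ(-10, 11, -2).
Substitute into the plane: n·(X_0 + λn) = -18 gives 432 + 225λ = -18, so λ = -2.
Foot = (-19, 24, 11) + (-2)·(-10, 11, -2) = (1, 2, 15).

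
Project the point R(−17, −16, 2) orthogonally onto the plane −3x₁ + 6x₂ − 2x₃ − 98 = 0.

(-26, 2, -4)

n = (−3, 6, −2), |n|² = 49, and n·R − 98 = -147.
t = -147/49 = -3, so the foot is R − t·n = (−17, −16, 2) − (-3)·(−3, 6, −2) = (−26, 2, −4).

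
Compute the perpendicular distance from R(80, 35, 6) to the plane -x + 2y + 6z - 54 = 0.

d = |(-1)·80 + 2·35 + 6·6 − 54| / √(1 + 4 + 36) = |-28| / √41 = 28/√41.

28√41/41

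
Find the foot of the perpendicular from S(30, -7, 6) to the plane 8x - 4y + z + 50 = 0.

(-2, 9, 2)

n = (8, -4, 1), |n|² = 81, and n·S − (-50) = 324.
t = 324/81 = 4, so the foot is S − t·n = (30, -7, 6) − 4·(8, -4, 1) = (-2, 9, 2).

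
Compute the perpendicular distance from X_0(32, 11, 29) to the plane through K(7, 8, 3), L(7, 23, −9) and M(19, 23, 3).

17√66/66

KL = (0, 15, −12) and KM = (12, 15, 0), so a normal is n = KL × KM = (180, −144, −180).
n = (180, −144, −180); n·P − (-432) = -612; |n| = 36√66; distance = 612/(36√66) = 17√66/66.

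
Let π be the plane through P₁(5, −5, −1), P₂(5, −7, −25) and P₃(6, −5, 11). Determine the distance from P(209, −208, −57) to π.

4

P₁P₂ = (0, −2, −24) and P₁P₃ = (1, 0, 12), so a normal is n = P₁P₂ × P₁P₃ = (−24, −24, 2).
d = |(-24)·209 + (-24)·(-208) + 2·(-57) − (-2)| / √(576 + 576 + 4) = |-136| / 34 = 4.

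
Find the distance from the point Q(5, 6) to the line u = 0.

d = |1·5 + 0·6 − 0| / √(1 + 0) = |5|/1 = 5.

5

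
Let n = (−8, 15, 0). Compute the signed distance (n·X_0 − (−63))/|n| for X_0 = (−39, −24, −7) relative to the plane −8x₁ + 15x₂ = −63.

n·X_0 − (-63) = 15.
|n| = 17, so the signed distance is 15/17.

15/17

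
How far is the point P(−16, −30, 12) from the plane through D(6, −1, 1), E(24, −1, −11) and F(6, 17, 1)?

DE = (18, 0, −12) and DF = (0, 18, 0), so a normal is n = DE × DF = (216, 0, 324).
Then n·(−16, −30, 12) − 1620 = −1188.
|n| = √(46656 + 0 + 104976) = 108√13, so the distance is |-1188|/(108√13) = 11√13/13.

11√13/13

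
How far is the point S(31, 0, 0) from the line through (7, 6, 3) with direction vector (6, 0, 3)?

Direction vector d = (6, 0, 3).
AP = (24, -6, -3), and AP × d = (-18, -90, 36).
|AP × d|² = 9720 and |d|² = 45, so the distance is √(9720/45) = √216 = 6√6.

6√6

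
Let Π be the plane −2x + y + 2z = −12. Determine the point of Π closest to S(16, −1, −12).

n = (−2, 1, 2), |n|² = 9, and n·S − (-12) = -45.
t = -45/9 = -5, so the foot is S − t·n = (16, −1, −12) − (-5)·(−2, 1, 2) = (6, 4, −2).

(6, 4, -2)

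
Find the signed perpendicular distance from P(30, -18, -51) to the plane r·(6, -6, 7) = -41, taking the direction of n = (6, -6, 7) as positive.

-28/11

n·P − (-41) = -28.
|n| = 11, so the signed distance is -28/11.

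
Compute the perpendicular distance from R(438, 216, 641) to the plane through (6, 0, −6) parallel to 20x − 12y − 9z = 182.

9

Parallel planes share the normal n = (20, −12, −9); since (6, 0, −6) lies on the plane, its equation is 20x − 12y − 9z = 174.
Then n·(438, 216, 641) − 174 = 225.
|n| = √(400 + 144 + 81) = 25, so the distance is |225|/25 = 9.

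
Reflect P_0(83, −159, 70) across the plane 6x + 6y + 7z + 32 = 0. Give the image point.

(841/11, -1821/11, 686/11)

With n = (6, 6, 7), the signed offset is (n·P_0 − (-32))/|n|² = 66/121 = 6/11.
P_0' = P_0 − 2t·n = (83, −159, 70) − (12/11)·(6, 6, 7) = (841/11, −1821/11, 686/11).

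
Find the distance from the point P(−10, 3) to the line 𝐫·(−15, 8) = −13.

d = |(-15)·(-10) + 8·3 − (-13)| / √(225 + 64) = |187|/17 = 11.

11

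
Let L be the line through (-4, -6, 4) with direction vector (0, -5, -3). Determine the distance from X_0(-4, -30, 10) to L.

3√34

Direction vector d = (0, -5, -3).
AP = (0, -24, 6); AP·d = 102, |AP|² = 612, |d|² = 34.
distance² = |AP|² − (AP·d)²/|d|² = 612 − 10404/34 = 306, so the distance is 3√34.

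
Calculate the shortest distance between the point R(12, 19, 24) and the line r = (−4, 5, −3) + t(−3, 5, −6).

√901

Direction vector d = (−3, 5, −6).
AP = (16, 14, 27), and AP × d = (−219, 15, 122).
|AP × d|² = 63070 and |d|² = 70, so the distance is √(63070/70) = √901.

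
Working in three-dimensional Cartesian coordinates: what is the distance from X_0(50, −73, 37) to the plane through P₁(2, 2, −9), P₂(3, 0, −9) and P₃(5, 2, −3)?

25/√6

P₁P₂ = (1, −2, 0) and P₁P₃ = (3, 0, 6), so a normal is n = P₁P₂ × P₁P₃ = (−12, −6, 6).
d = |(-12)·50 + (-6)·(-73) + 6·37 − (-90)| / √(144 + 36 + 36) = |150| / (6√6) = 25√6/6.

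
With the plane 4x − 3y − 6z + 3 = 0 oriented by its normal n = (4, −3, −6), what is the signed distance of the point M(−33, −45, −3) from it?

24/√61

n·M − (-3) = 24.
|n| = √61, so the signed distance is 24/√61.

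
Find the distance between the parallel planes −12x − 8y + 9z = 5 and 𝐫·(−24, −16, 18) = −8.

Divide the second equation by 2 to match normals: −12x − 8y + 9z = -4.
Both planes have normal n = (−12, −8, 9), |n| = 17. Any point on the first plane is at distance |(-4) − 5|/|n| = 9/17 from the second.

9/17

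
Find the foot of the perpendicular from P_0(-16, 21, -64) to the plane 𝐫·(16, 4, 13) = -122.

(16, 29, -38)

n = (16, 4, 13), |n|² = 441, and n·P_0 − (-122) = -882.
t = -882/441 = -2, so the foot is P_0 − t·n = (-16, 21, -64) − (-2)·(16, 4, 13) = (16, 29, -38).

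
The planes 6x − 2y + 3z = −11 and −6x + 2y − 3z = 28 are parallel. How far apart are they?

Divide the second equation by -1 to match normals: 6x − 2y + 3z = -28.
Both planes have normal n = (6, −2, 3), |n| = 7. Any point on the first plane is at distance |(-28) − (-11)|/|n| = 17/7 from the second.

17/7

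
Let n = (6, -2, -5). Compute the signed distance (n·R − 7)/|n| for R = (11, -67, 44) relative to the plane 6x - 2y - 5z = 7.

n·R − 7 = -27.
|n| = √65, so the signed distance is -27√65/65.

-27√65/65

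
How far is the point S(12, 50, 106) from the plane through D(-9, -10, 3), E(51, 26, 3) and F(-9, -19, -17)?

DE = (60, 36, 0) and DF = (0, -9, -20), so a normal is n = DE × DF = (-720, 1200, -540).
n = (-720, 1200, -540); n·P − (-7140) = 1260; |n| = 1500; distance = 1260/1500 = 21/25.

21/25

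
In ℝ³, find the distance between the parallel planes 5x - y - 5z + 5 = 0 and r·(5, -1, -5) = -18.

13/√51

With common normal n = (5, -1, -5) (|n| = √51), the distance is |(-5) − (-18)|/|n| = 13/√51 = 13√51/51.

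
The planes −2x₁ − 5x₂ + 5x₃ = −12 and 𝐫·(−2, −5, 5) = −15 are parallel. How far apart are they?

With common normal n = (−2, −5, 5) (|n| = 3√6), the distance is |(-12) − (-15)|/|n| = 3/(3√6) = 1/√6.

√6/6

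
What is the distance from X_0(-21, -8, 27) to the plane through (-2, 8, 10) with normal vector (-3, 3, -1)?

The plane has equation n·(r − (-2, 8, 10)) = 0, i.e. n·r = 20.
Then n·(-21, -8, 27) - 20 = -8.
|n| = √(9 + 9 + 1) = √19, so the distance is |-8|/√19 = 8/√19.

8√19/19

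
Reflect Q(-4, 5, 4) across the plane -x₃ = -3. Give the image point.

(-4, 5, 2)

With n = (0, 0, -1), the signed offset is (n·Q − (-3))/|n|² = -1/1 = -1.
Q' = Q − 2t·n = (-4, 5, 4) − (-2)·(0, 0, -1) = (-4, 5, 2).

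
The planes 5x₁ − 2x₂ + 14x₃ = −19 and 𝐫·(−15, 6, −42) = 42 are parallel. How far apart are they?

Divide the second equation by -3 to match normals: 5x₁ − 2x₂ + 14x₃ = -14.
Both planes have normal n = (5, −2, 14), |n| = 15. Any point on the first plane is at distance |(-14) − (-19)|/|n| = 5/15 = 1/3 from the second.

1/3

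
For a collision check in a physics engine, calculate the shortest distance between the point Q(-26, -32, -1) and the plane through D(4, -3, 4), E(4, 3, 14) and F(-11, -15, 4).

DE = (0, 6, 10) and DF = (-15, -12, 0), so a normal is n = DE × DF = (120, -150, 90).
d = |120·(-26) + (-150)·(-32) + 90·(-1) − 1290| / √(14400 + 22500 + 8100) = |300| / (150√2) = √2.

√2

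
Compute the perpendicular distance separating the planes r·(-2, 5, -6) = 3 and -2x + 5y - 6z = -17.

4√65/13

With common normal n = (-2, 5, -6) (|n| = √65), the distance is |3 − (-17)|/|n| = 20/√65 = 4√65/13.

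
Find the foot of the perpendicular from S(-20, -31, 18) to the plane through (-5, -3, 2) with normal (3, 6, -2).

The perpendicular from S has direction n = (3, 6, -2): r = (-20, -31, 18) + t(3, 6, -2).
Substitute into the plane: n·(S + tn) = -37 gives -282 + 49t = -37, so t = 5.
Foot = (-20, -31, 18) + 5·(3, 6, -2) = (-5, -1, 8).

(-5, -1, 8)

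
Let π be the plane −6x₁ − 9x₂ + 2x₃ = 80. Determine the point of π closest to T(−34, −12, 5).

(-22, 6, 1)

n = (−6, −9, 2), |n|² = 121, and n·T − 80 = 242.
t = 242/121 = 2, so the foot is T − t·n = (−34, −12, 5) − 2·(−6, −9, 2) = (−22, 6, 1).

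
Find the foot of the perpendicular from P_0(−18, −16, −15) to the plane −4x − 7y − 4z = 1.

(-6, 5, -3)

The perpendicular from P_0 has direction n = (−4, −7, −4): r = (−18, −16, −15) + λ(−4, −7, −4).
Substitute into the plane: n·(P_0 + λn) = 1 gives 244 + 81λ = 1, so λ = -3.
Foot = (−18, −16, −15) + (-3)·(−4, −7, −4) = (−6, 5, −3).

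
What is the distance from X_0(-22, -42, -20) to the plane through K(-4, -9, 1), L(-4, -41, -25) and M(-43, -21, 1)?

KL = (0, -32, -26) and KM = (-39, -12, 0), so a normal is n = KL × KM = (-312, 1014, -1248).
Then n·(-22, -42, -20) - (-9126) = -1638.
|n| = √(97344 + 1028196 + 1557504) = 1638, so the distance is |-1638|/1638 = 1.

1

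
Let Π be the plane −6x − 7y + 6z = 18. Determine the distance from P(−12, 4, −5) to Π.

Normal vector n = (−6, −7, 6), and n·(−12, 4, −5) − 18 = −4.
|n| = √(36 + 49 + 36) = 11, so the distance is |-4|/11 = 4/11.

4/11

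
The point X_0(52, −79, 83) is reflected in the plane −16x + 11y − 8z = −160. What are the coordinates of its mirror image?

n = (−16, 11, −8), |n|² = 441, n·X_0 − (-160) = -2205, so t = -2205/441 = -5.
Foot F = X_0 − (-5)·n = (−28, −24, 43); the reflection is 2F − X_0 = (−108, 31, 3).

(-108, 31, 3)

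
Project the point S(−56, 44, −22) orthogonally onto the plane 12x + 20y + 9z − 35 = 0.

(-1388/25, 224/5, -541/25)

The perpendicular from S has direction n = (12, 20, 9): r = (−56, 44, −22) + μ(12, 20, 9).
Substitute into the plane: n·(S + μn) = 35 gives 10 + 625μ = 35, so μ = 1/25.
Foot = (−56, 44, −22) + (1/25)·(12, 20, 9) = (−1388/25, 224/5, −541/25).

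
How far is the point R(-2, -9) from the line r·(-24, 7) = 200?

d = |(-24)·(-2) + 7·(-9) − 200| / √(576 + 49) = |-215|/25 = 43/5.

43/5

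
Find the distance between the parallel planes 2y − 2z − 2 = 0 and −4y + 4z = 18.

11√2/4

Divide the second equation by -2 to match normals: 2y − 2z = -9.
Both planes have normal n = (0, 2, −2), |n| = 2√2. Any point on the first plane is at distance |(-9) − 2|/|n| = 11/(2√2) = 11√2/4 from the second.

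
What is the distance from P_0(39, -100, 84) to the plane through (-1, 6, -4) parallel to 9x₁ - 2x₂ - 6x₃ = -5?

4

Parallel planes share the normal n = (9, -2, -6); since (-1, 6, -4) lies on the plane, its equation is 9x₁ - 2x₂ - 6x₃ = 3.
Then n·(39, -100, 84) - 3 = 44.
|n| = √(81 + 4 + 36) = 11, so the distance is |44|/11 = 4.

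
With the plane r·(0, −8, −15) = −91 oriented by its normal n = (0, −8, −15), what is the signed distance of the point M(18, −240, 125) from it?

n·M − (-91) = 136.
|n| = 17, so the signed distance is 136/17 = 8.

8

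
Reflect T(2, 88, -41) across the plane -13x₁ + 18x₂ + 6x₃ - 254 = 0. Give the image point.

n = (-13, 18, 6), |n|² = 529, n·T − 254 = 1058, so t = 1058/529 = 2.
Foot F = T − 2·n = (28, 52, -53); the reflection is 2F − T = (54, 16, -65).

(54, 16, -65)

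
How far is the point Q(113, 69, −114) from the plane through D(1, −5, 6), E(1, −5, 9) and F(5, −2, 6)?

8

DE = (0, 0, 3) and DF = (4, 3, 0), so a normal is n = DE × DF = (−9, 12, 0).
n = (−9, 12, 0); n·P − (-69) = -120; |n| = 15; distance = 120/15 = 8.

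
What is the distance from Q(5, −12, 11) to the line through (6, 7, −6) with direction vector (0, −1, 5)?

√235

Direction vector d = (0, −1, 5).
AP = (−1, −19, 17); AP·d = 104, |AP|² = 651, |d|² = 26.
distance² = |AP|² − (AP·d)²/|d|² = 651 − 10816/26 = 235, so the distance is √235.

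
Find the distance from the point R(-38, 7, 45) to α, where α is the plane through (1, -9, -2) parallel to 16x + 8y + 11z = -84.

1

Parallel planes share the normal n = (16, 8, 11); since (1, -9, -2) lies on the plane, its equation is 16x + 8y + 11z = -78.
Then n·(-38, 7, 45) - (-78) = 21.
|n| = √(256 + 64 + 121) = 21, so the distance is |21|/21 = 1.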